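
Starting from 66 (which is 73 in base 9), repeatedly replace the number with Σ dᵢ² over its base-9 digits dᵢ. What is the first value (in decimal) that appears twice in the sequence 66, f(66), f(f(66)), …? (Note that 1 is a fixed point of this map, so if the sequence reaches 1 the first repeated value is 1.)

74

66 = (7,3)_9 → 7² + 3² = 58
58 = (6,4)_9 → 6² + 4² = 52
52 = (5,7)_9 → 5² + 7² = 74
74 = (8,2)_9 → 8² + 2² = 68
68 = (7,5)_9 → 7² + 5² = 74  — 74 already appeared earlier.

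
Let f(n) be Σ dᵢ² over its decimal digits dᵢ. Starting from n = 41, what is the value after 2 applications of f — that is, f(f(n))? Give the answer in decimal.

50

41 → 4² + 1² = 17
17 → 1² + 7² = 50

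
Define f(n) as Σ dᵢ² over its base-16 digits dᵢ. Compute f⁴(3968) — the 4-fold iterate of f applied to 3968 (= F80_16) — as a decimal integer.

3968 = (15,8,0)_16 → 15² + 8² + 0² = 289
289 = (1,2,1)_16 → 1² + 2² + 1² = 6
6 = (6)_16 → 6² = 36
36 = (2,4)_16 → 2² + 4² = 20

20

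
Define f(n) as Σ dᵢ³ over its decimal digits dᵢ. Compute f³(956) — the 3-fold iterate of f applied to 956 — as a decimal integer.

956 → 9³ + 5³ + 6³ = 1070
1070 → 1³ + 0³ + 7³ + 0³ = 344
344 → 3³ + 4³ + 4³ = 155

155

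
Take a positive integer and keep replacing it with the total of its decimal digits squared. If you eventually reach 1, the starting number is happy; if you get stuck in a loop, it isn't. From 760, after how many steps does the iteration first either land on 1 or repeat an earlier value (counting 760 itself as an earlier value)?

760 → 7² + 6² + 0² = 49 + 36 + 0 = 85
85 → 8² + 5² = 64 + 25 = 89
89 → 8² + 9² = 64 + 81 = 145
145 → 1² + 4² + 5² = 1 + 16 + 25 = 42
42 → 4² + 2² = 16 + 4 = 20
20 → 2² + 0² = 4 + 0 = 4
4 → 4² = 16
16 → 1² + 6² = 1 + 36 = 37
37 → 3² + 7² = 9 + 49 = 58
58 → 5² + 8² = 25 + 64 = 89  — 89 repeats.
That took 10 steps.

10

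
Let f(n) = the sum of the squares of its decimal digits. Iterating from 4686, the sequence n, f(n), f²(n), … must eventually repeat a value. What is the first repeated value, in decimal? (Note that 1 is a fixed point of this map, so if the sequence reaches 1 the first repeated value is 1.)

37

4686 → 4² + 6² + 8² + 6² = 16 + 36 + 64 + 36 = 152
152 → 1² + 5² + 2² = 1 + 25 + 4 = 30
30 → 3² + 0² = 9 + 0 = 9
9 → 9² = 81
81 → 8² + 1² = 64 + 1 = 65
65 → 6² + 5² = 36 + 25 = 61
61 → 6² + 1² = 36 + 1 = 37
37 → 3² + 7² = 9 + 49 = 58
58 → 5² + 8² = 25 + 64 = 89
89 → 8² + 9² = 64 + 81 = 145
145 → 1² + 4² + 5² = 1 + 16 + 25 = 42
42 → 4² + 2² = 16 + 4 = 20
20 → 2² + 0² = 4 + 0 = 4
4 → 4² = 16
16 → 1² + 6² = 1 + 36 = 37  — 37 already appeared earlier.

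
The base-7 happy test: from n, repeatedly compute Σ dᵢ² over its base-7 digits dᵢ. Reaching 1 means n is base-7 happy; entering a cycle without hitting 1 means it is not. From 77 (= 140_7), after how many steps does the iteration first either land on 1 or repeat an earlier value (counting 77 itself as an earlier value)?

77 = (1,4,0)_7 → 1² + 4² + 0² = 17
17 = (2,3)_7 → 2² + 3² = 13
13 = (1,6)_7 → 1² + 6² = 37
37 = (5,2)_7 → 5² + 2² = 29
29 = (4,1)_7 → 4² + 1² = 17  — 17 repeats.
That took 5 steps.

5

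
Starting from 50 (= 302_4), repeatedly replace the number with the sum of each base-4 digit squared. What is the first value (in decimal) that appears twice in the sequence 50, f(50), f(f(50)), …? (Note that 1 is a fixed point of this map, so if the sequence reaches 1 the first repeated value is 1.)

50 = (3,0,2)_4 → 13
13 = (3,1)_4 → 10
10 = (2,2)_4 → 8
8 = (2,0)_4 → 4
4 = (1,0)_4 → 1  — reached the fixed point 1.
1 → 1, so 1 is the first repeated value.

1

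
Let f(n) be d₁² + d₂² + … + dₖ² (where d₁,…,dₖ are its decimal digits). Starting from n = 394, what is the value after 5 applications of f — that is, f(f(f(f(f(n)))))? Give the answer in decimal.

145

394 → 3² + 9² + 4² = 9 + 81 + 16 = 106
106 → 1² + 0² + 6² = 1 + 0 + 36 = 37
37 → 3² + 7² = 9 + 49 = 58
58 → 5² + 8² = 25 + 64 = 89
89 → 8² + 9² = 64 + 81 = 145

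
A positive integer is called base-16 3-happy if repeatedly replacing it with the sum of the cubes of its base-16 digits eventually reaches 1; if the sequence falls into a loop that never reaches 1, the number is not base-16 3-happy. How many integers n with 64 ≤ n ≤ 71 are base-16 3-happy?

64: 64 → 64  — not base-16 3-happy
65: 65 → 65  — not base-16 3-happy
66: 66 → 72 → 576 → 72  — not base-16 3-happy
67: 67 → 91 → 1456 → 1456  — not base-16 3-happy
68: 68 → 128 → 512 → 8 → 512  — not base-16 3-happy
69: 69 → 189 → 3528 → 4437 → 252 → 5103 → 6147 → 540 → 1737 → 2673 → 1344 → 189  — not base-16 3-happy
70: 70 → 280 → 514 → 16 → 1  — base-16 3-happy
71: 71 → 407 → 1073 → 92 → 1853 → 2567 → 1343 → 3527 → 4268 → 2729 → 2729  — not base-16 3-happy
base-16 3-happy: 70

1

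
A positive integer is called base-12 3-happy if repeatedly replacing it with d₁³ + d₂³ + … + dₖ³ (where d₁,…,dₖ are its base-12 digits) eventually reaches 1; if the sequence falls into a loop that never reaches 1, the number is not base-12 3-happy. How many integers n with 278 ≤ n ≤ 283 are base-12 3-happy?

3

278: 278 → 1340 → 1268 → 1753 → 10 → 1000 → 1611 → 1366 → 1854 → 1217 → 762 → 368 → 736 → 190 → 1028 → 856 → 1520 → 1728 → 1  (reaches 1)
279: 279 → 1359 → 881 → 342 → 288 → 8 → 512 → 755 → 1464 → 1008 → 343 → 415 → 1351 → 1136 → 1855 → 1344 → 793 → 342  (repeats 342)
280: 280 → 1396 → 1305 → 1458 → 1217 → 762 → 368 → 736 → 190 → 1028 → 856 → 1520 → 1728 → 1  (reaches 1)
281: 281 → 1457 → 1126 → 2072 → 585 → 793 → 342 → 288 → 8 → 512 → 755 → 1464 → 1008 → 343 → 415 → 1351 → 1136 → 1855 → 1344 → 793  (repeats 793)
282: 282 → 1548 → 1729 → 2 → 8 → 512 → 755 → 1464 → 1008 → 343 → 415 → 1351 → 1136 → 1855 → 1344 → 793 → 342 → 288 → 8  (repeats 8)
283: 283 → 1675 → 2017 → 10 → 1000 → 1611 → 1366 → 1854 → 1217 → 762 → 368 → 736 → 190 → 1028 → 856 → 1520 → 1728 → 1  (reaches 1)
base-12 3-happy: 278, 280, 283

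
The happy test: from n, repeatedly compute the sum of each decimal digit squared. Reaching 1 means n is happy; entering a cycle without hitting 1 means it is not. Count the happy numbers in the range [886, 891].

886: 886 → 164 → 53 → 34 → 25 → 29 → 85 → 89 → 145 → 42 → 20 → 4 → 16 → 37 → 58 → 89  (repeats 89)
887: 887 → 177 → 99 → 162 → 41 → 17 → 50 → 25 → 29 → 85 → 89 → 145 → 42 → 20 → 4 → 16 → 37 → 58 → 89  (repeats 89)
888: 888 → 192 → 86 → 100 → 1  (reaches 1)
889: 889 → 209 → 85 → 89 → 145 → 42 → 20 → 4 → 16 → 37 → 58 → 89  (repeats 89)
890: 890 → 145 → 42 → 20 → 4 → 16 → 37 → 58 → 89 → 145  (repeats 145)
891: 891 → 146 → 53 → 34 → 25 → 29 → 85 → 89 → 145 → 42 → 20 → 4 → 16 → 37 → 58 → 89  (repeats 89)
happy: 888

1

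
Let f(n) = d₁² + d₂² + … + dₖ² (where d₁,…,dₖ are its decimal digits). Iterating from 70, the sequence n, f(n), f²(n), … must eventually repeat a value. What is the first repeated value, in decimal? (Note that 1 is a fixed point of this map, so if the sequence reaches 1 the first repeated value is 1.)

1

70 → 7² + 0² = 49 + 0 = 49
49 → 4² + 9² = 16 + 81 = 97
97 → 9² + 7² = 81 + 49 = 130
130 → 1² + 3² + 0² = 1 + 9 + 0 = 10
10 → 1² + 0² = 1 + 0 = 1  — reached the fixed point 1.
1 → 1, so 1 is the first repeated value.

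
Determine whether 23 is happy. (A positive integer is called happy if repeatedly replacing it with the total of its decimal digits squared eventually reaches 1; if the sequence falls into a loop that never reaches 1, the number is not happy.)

23 → 2² + 3² = 13
13 → 1² + 3² = 10
10 → 1² + 0² = 1  — reached 1.

happy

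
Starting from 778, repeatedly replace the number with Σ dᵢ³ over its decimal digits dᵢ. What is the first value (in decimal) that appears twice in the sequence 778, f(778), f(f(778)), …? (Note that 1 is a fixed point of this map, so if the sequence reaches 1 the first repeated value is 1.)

778 → 1198
1198 → 1243
1243 → 100
100 → 1  — reached the fixed point 1.
1 → 1, so 1 is the first repeated value.

1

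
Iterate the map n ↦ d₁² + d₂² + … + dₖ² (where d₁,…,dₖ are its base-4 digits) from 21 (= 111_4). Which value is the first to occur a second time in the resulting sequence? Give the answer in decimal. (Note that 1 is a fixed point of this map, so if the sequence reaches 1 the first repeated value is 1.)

1

21 = (1,1,1)_4 → 3
3 = (3)_4 → 9
9 = (2,1)_4 → 5
5 = (1,1)_4 → 2
2 = (2)_4 → 4
4 = (1,0)_4 → 1  — reached the fixed point 1.
1 → 1, so 1 is the first repeated value.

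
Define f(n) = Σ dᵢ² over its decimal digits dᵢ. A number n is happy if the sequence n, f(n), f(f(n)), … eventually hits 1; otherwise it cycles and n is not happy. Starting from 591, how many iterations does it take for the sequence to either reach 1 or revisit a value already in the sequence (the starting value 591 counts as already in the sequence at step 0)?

14

591 → 107
107 → 50
50 → 25
25 → 29
29 → 85
85 → 89
89 → 145
145 → 42
42 → 20
20 → 4
4 → 16
16 → 37
37 → 58
58 → 89  — 89 repeats.
That took 14 steps.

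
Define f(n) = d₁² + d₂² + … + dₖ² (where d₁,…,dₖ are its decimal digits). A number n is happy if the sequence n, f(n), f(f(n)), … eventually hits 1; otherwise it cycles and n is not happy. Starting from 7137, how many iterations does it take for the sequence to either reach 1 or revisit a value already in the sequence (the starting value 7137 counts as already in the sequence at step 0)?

12

7137 → 7² + 1² + 3² + 7² = 49 + 1 + 9 + 49 = 108
108 → 1² + 0² + 8² = 1 + 0 + 64 = 65
65 → 6² + 5² = 36 + 25 = 61
61 → 6² + 1² = 36 + 1 = 37
37 → 3² + 7² = 9 + 49 = 58
58 → 5² + 8² = 25 + 64 = 89
89 → 8² + 9² = 64 + 81 = 145
145 → 1² + 4² + 5² = 1 + 16 + 25 = 42
42 → 4² + 2² = 16 + 4 = 20
20 → 2² + 0² = 4 + 0 = 4
4 → 4² = 16
16 → 1² + 6² = 1 + 36 = 37  — 37 repeats.
That took 12 steps.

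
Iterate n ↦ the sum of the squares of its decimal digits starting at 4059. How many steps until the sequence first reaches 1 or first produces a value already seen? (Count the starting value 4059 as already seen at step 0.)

14

4059 → 4² + 0² + 5² + 9² = 122
122 → 1² + 2² + 2² = 9
9 → 9² = 81
81 → 8² + 1² = 65
65 → 6² + 5² = 61
61 → 6² + 1² = 37
37 → 3² + 7² = 58
58 → 5² + 8² = 89
89 → 8² + 9² = 145
145 → 1² + 4² + 5² = 42
42 → 4² + 2² = 20
20 → 2² + 0² = 4
4 → 4² = 16
16 → 1² + 6² = 37  — 37 repeats.
That took 14 steps.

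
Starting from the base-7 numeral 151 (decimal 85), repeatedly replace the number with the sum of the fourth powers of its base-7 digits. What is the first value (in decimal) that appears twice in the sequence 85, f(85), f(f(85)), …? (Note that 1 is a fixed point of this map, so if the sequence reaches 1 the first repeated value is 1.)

1507

85 = (1,5,1)_7 → 1⁴ + 5⁴ + 1⁴ = 1 + 625 + 1 = 627
627 = (1,5,5,4)_7 → 1⁴ + 5⁴ + 5⁴ + 4⁴ = 1 + 625 + 625 + 256 = 1507
1507 = (4,2,5,2)_7 → 4⁴ + 2⁴ + 5⁴ + 2⁴ = 256 + 16 + 625 + 16 = 913
913 = (2,4,4,3)_7 → 2⁴ + 4⁴ + 4⁴ + 3⁴ = 16 + 256 + 256 + 81 = 609
609 = (1,5,3,0)_7 → 1⁴ + 5⁴ + 3⁴ + 0⁴ = 1 + 625 + 81 + 0 = 707
707 = (2,0,3,0)_7 → 2⁴ + 0⁴ + 3⁴ + 0⁴ = 16 + 0 + 81 + 0 = 97
97 = (1,6,6)_7 → 1⁴ + 6⁴ + 6⁴ = 1 + 1296 + 1296 = 2593
2593 = (1,0,3,6,3)_7 → 1⁴ + 0⁴ + 3⁴ + 6⁴ + 3⁴ = 1 + 0 + 81 + 1296 + 81 = 1459
1459 = (4,1,5,3)_7 → 4⁴ + 1⁴ + 5⁴ + 3⁴ = 256 + 1 + 625 + 81 = 963
963 = (2,5,4,4)_7 → 2⁴ + 5⁴ + 4⁴ + 4⁴ = 16 + 625 + 256 + 256 = 1153
1153 = (3,2,3,5)_7 → 3⁴ + 2⁴ + 3⁴ + 5⁴ = 81 + 16 + 81 + 625 = 803
803 = (2,2,2,5)_7 → 2⁴ + 2⁴ + 2⁴ + 5⁴ = 16 + 16 + 16 + 625 = 673
673 = (1,6,5,1)_7 → 1⁴ + 6⁴ + 5⁴ + 1⁴ = 1 + 1296 + 625 + 1 = 1923
1923 = (5,4,1,5)_7 → 5⁴ + 4⁴ + 1⁴ + 5⁴ = 625 + 256 + 1 + 625 = 1507  — 1507 already appeared earlier.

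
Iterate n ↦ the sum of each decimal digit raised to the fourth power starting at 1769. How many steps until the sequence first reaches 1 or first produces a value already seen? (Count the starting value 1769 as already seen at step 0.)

1769 → 1⁴ + 7⁴ + 6⁴ + 9⁴ = 10259
10259 → 1⁴ + 0⁴ + 2⁴ + 5⁴ + 9⁴ = 7203
7203 → 7⁴ + 2⁴ + 0⁴ + 3⁴ = 2498
2498 → 2⁴ + 4⁴ + 9⁴ + 8⁴ = 10929
10929 → 1⁴ + 0⁴ + 9⁴ + 2⁴ + 9⁴ = 13139
13139 → 1⁴ + 3⁴ + 1⁴ + 3⁴ + 9⁴ = 6725
6725 → 6⁴ + 7⁴ + 2⁴ + 5⁴ = 4338
4338 → 4⁴ + 3⁴ + 3⁴ + 8⁴ = 4514
4514 → 4⁴ + 5⁴ + 1⁴ + 4⁴ = 1138
1138 → 1⁴ + 1⁴ + 3⁴ + 8⁴ = 4179
4179 → 4⁴ + 1⁴ + 7⁴ + 9⁴ = 9219
9219 → 9⁴ + 2⁴ + 1⁴ + 9⁴ = 13139  — 13139 repeats.
That took 12 steps.

12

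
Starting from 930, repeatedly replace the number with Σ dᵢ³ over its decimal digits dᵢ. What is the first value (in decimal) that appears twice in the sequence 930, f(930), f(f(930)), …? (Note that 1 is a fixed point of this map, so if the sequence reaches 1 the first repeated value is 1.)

930 → 9³ + 3³ + 0³ = 729 + 27 + 0 = 756
756 → 7³ + 5³ + 6³ = 343 + 125 + 216 = 684
684 → 6³ + 8³ + 4³ = 216 + 512 + 64 = 792
792 → 7³ + 9³ + 2³ = 343 + 729 + 8 = 1080
1080 → 1³ + 0³ + 8³ + 0³ = 1 + 0 + 512 + 0 = 513
513 → 5³ + 1³ + 3³ = 125 + 1 + 27 = 153
153 → 1³ + 5³ + 3³ = 1 + 125 + 27 = 153  — 153 already appeared earlier.

153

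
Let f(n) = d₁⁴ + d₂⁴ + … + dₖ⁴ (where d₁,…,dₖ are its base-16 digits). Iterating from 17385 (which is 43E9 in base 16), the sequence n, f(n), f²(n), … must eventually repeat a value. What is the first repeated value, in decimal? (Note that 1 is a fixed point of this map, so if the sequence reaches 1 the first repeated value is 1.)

17385 = (4,3,14,9)_16 → 4⁴ + 3⁴ + 14⁴ + 9⁴ = 256 + 81 + 38416 + 6561 = 45314
45314 = (11,1,0,2)_16 → 11⁴ + 1⁴ + 0⁴ + 2⁴ = 14641 + 1 + 0 + 16 = 14658
14658 = (3,9,4,2)_16 → 3⁴ + 9⁴ + 4⁴ + 2⁴ = 81 + 6561 + 256 + 16 = 6914
6914 = (1,11,0,2)_16 → 1⁴ + 11⁴ + 0⁴ + 2⁴ = 1 + 14641 + 0 + 16 = 14658  — 14658 already appeared earlier.

14658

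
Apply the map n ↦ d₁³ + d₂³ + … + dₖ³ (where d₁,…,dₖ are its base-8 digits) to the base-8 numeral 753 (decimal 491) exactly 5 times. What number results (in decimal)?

491 = (7,5,3)_8 → 7³ + 5³ + 3³ = 343 + 125 + 27 = 495
495 = (7,5,7)_8 → 7³ + 5³ + 7³ = 343 + 125 + 343 = 811
811 = (1,4,5,3)_8 → 1³ + 4³ + 5³ + 3³ = 1 + 64 + 125 + 27 = 217
217 = (3,3,1)_8 → 3³ + 3³ + 1³ = 27 + 27 + 1 = 55
55 = (6,7)_8 → 6³ + 7³ = 216 + 343 = 559

559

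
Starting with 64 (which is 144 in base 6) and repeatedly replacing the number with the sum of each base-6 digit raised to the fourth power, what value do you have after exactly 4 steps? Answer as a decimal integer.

273

64 = (1,4,4)_6 → 1⁴ + 4⁴ + 4⁴ = 513
513 = (2,2,1,3)_6 → 2⁴ + 2⁴ + 1⁴ + 3⁴ = 114
114 = (3,1,0)_6 → 3⁴ + 1⁴ + 0⁴ = 82
82 = (2,1,4)_6 → 2⁴ + 1⁴ + 4⁴ = 273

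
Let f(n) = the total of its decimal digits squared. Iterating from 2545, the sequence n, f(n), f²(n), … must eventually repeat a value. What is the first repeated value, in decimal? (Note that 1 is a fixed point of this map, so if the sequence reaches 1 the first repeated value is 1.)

1

2545 → 2² + 5² + 4² + 5² = 4 + 25 + 16 + 25 = 70
70 → 7² + 0² = 49 + 0 = 49
49 → 4² + 9² = 16 + 81 = 97
97 → 9² + 7² = 81 + 49 = 130
130 → 1² + 3² + 0² = 1 + 9 + 0 = 10
10 → 1² + 0² = 1 + 0 = 1  — reached the fixed point 1.
1 → 1, so 1 is the first repeated value.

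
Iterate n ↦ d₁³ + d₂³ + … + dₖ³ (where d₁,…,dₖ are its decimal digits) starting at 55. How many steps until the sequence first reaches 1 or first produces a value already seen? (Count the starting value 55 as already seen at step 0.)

3

55 → 250
250 → 133
133 → 55  — 55 repeats.
That took 3 steps.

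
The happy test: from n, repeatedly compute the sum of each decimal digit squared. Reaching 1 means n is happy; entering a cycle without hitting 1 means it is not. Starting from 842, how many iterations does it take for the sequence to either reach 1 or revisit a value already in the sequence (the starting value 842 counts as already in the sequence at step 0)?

842 → 84
84 → 80
80 → 64
64 → 52
52 → 29
29 → 85
85 → 89
89 → 145
145 → 42
42 → 20
20 → 4
4 → 16
16 → 37
37 → 58
58 → 89  — 89 repeats.
That took 15 steps.

15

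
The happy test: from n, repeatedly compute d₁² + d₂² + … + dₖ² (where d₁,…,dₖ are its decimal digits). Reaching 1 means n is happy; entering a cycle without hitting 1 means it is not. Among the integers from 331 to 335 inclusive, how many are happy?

1

331: 331 → 19 → 82 → 68 → 100 → 1  — happy
332: 332 → 22 → 8 → 64 → 52 → 29 → 85 → 89 → 145 → 42 → 20 → 4 → 16 → 37 → 58 → 89  — not happy
333: 333 → 27 → 53 → 34 → 25 → 29 → 85 → 89 → 145 → 42 → 20 → 4 → 16 → 37 → 58 → 89  — not happy
334: 334 → 34 → 25 → 29 → 85 → 89 → 145 → 42 → 20 → 4 → 16 → 37 → 58 → 89  — not happy
335: 335 → 43 → 25 → 29 → 85 → 89 → 145 → 42 → 20 → 4 → 16 → 37 → 58 → 89  — not happy
happy: 331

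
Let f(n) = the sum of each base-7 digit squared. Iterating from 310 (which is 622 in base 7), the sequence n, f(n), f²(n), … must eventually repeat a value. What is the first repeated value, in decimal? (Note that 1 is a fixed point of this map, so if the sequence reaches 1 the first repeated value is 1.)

2

310 = (6,2,2)_7 → 44
44 = (6,2)_7 → 40
40 = (5,5)_7 → 50
50 = (1,0,1)_7 → 2
2 = (2)_7 → 4
4 = (4)_7 → 16
16 = (2,2)_7 → 8
8 = (1,1)_7 → 2  — 2 already appeared earlier.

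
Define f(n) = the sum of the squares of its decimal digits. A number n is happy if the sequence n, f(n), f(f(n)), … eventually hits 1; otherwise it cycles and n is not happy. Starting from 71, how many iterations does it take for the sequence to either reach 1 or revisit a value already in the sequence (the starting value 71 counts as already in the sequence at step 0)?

71 → 7² + 1² = 50
50 → 5² + 0² = 25
25 → 2² + 5² = 29
29 → 2² + 9² = 85
85 → 8² + 5² = 89
89 → 8² + 9² = 145
145 → 1² + 4² + 5² = 42
42 → 4² + 2² = 20
20 → 2² + 0² = 4
4 → 4² = 16
16 → 1² + 6² = 37
37 → 3² + 7² = 58
58 → 5² + 8² = 89  — 89 repeats.
That took 13 steps.

13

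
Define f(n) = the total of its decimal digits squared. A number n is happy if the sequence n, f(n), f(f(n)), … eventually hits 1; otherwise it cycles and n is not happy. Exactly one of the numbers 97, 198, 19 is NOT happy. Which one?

97: 97 → 130 → 10 → 1  — reaches 1 (happy)
198: 198 → 146 → 53 → 34 → 25 → 29 → 85 → 89 → 145 → 42 → 20 → 4 → 16 → 37 → 58 → 89  — repeats 89 (not happy)
19: 19 → 82 → 68 → 100 → 1  — reaches 1 (happy)

198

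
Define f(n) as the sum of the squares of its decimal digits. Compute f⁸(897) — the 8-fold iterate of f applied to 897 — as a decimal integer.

897 → 8² + 9² + 7² = 194
194 → 1² + 9² + 4² = 98
98 → 9² + 8² = 145
145 → 1² + 4² + 5² = 42
42 → 4² + 2² = 20
20 → 2² + 0² = 4
4 → 4² = 16
16 → 1² + 6² = 37

37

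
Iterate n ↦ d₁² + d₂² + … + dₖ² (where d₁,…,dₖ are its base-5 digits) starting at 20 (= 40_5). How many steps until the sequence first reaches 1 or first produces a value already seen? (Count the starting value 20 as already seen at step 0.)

20 = (4,0)_5 → 4² + 0² = 16 + 0 = 16
16 = (3,1)_5 → 3² + 1² = 9 + 1 = 10
10 = (2,0)_5 → 2² + 0² = 4 + 0 = 4
4 = (4)_5 → 4² = 16  — 16 repeats.
That took 4 steps.

4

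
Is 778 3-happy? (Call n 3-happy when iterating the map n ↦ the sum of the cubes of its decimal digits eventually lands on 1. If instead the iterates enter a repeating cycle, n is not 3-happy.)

3-happy

778 → 7³ + 7³ + 8³ = 1198
1198 → 1³ + 1³ + 9³ + 8³ = 1243
1243 → 1³ + 2³ + 4³ + 3³ = 100
100 → 1³ + 0³ + 0³ = 1  — reached 1.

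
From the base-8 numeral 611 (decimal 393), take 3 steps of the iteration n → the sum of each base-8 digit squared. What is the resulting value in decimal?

393 = (6,1,1)_8 → 6² + 1² + 1² = 38
38 = (4,6)_8 → 4² + 6² = 52
52 = (6,4)_8 → 6² + 4² = 52

52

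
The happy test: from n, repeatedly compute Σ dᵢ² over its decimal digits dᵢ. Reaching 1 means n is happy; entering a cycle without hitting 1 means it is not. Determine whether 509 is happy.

509 → 5² + 0² + 9² = 106
106 → 1² + 0² + 6² = 37
37 → 3² + 7² = 58
58 → 5² + 8² = 89
89 → 8² + 9² = 145
145 → 1² + 4² + 5² = 42
42 → 4² + 2² = 20
20 → 2² + 0² = 4
4 → 4² = 16
16 → 1² + 6² = 37  — 37 already seen; the sequence cycles without reaching 1.

not happy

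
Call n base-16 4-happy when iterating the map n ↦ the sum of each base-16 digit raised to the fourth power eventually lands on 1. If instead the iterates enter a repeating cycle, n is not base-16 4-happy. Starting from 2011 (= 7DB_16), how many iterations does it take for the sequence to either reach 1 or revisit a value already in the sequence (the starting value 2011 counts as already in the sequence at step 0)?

2011 = (7,13,11)_16 → 7⁴ + 13⁴ + 11⁴ = 2401 + 28561 + 14641 = 45603
45603 = (11,2,2,3)_16 → 11⁴ + 2⁴ + 2⁴ + 3⁴ = 14641 + 16 + 16 + 81 = 14754
14754 = (3,9,10,2)_16 → 3⁴ + 9⁴ + 10⁴ + 2⁴ = 81 + 6561 + 10000 + 16 = 16658
16658 = (4,1,1,2)_16 → 4⁴ + 1⁴ + 1⁴ + 2⁴ = 256 + 1 + 1 + 16 = 274
274 = (1,1,2)_16 → 1⁴ + 1⁴ + 2⁴ = 1 + 1 + 16 = 18
18 = (1,2)_16 → 1⁴ + 2⁴ = 1 + 16 = 17
17 = (1,1)_16 → 1⁴ + 1⁴ = 1 + 1 = 2
2 = (2)_16 → 2⁴ = 16
16 = (1,0)_16 → 1⁴ + 0⁴ = 1 + 0 = 1  — reached 1.
That took 9 steps.

9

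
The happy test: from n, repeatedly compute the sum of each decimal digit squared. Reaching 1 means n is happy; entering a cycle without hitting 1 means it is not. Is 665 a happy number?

happy

665 → 6² + 6² + 5² = 97
97 → 9² + 7² = 130
130 → 1² + 3² + 0² = 10
10 → 1² + 0² = 1  — reached 1.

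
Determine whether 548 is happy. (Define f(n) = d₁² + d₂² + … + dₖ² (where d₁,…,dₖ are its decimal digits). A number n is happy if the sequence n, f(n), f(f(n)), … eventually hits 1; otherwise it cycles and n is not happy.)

548 → 5² + 4² + 8² = 25 + 16 + 64 = 105
105 → 1² + 0² + 5² = 1 + 0 + 25 = 26
26 → 2² + 6² = 4 + 36 = 40
40 → 4² + 0² = 16 + 0 = 16
16 → 1² + 6² = 1 + 36 = 37
37 → 3² + 7² = 9 + 49 = 58
58 → 5² + 8² = 25 + 64 = 89
89 → 8² + 9² = 64 + 81 = 145
145 → 1² + 4² + 5² = 1 + 16 + 25 = 42
42 → 4² + 2² = 16 + 4 = 20
20 → 2² + 0² = 4 + 0 = 4
4 → 4² = 16  — 16 already seen; the sequence cycles without reaching 1.

not happy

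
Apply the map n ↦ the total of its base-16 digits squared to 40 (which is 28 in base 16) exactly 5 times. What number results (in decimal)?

40 = (2,8)_16 → 68
68 = (4,4)_16 → 32
32 = (2,0)_16 → 4
4 = (4)_16 → 16
16 = (1,0)_16 → 1

1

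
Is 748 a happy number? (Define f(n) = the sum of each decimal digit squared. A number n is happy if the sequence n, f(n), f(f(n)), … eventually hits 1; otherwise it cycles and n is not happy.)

748 → 7² + 4² + 8² = 49 + 16 + 64 = 129
129 → 1² + 2² + 9² = 1 + 4 + 81 = 86
86 → 8² + 6² = 64 + 36 = 100
100 → 1² + 0² + 0² = 1 + 0 + 0 = 1  — reached 1.

happy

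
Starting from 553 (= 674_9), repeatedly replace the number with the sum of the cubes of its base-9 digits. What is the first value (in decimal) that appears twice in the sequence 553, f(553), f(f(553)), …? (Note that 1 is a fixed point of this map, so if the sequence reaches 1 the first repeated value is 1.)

553 = (6,7,4)_9 → 6³ + 7³ + 4³ = 216 + 343 + 64 = 623
623 = (7,6,2)_9 → 7³ + 6³ + 2³ = 343 + 216 + 8 = 567
567 = (7,0,0)_9 → 7³ + 0³ + 0³ = 343 + 0 + 0 = 343
343 = (4,2,1)_9 → 4³ + 2³ + 1³ = 64 + 8 + 1 = 73
73 = (8,1)_9 → 8³ + 1³ = 512 + 1 = 513
513 = (6,3,0)_9 → 6³ + 3³ + 0³ = 216 + 27 + 0 = 243
243 = (3,0,0)_9 → 3³ + 0³ + 0³ = 27 + 0 + 0 = 27
27 = (3,0)_9 → 3³ + 0³ = 27 + 0 = 27  — 27 already appeared earlier.

27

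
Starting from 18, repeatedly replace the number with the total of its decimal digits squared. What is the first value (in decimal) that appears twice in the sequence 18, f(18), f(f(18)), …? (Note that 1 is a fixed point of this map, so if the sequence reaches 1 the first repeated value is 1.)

37

18 → 1² + 8² = 65
65 → 6² + 5² = 61
61 → 6² + 1² = 37
37 → 3² + 7² = 58
58 → 5² + 8² = 89
89 → 8² + 9² = 145
145 → 1² + 4² + 5² = 42
42 → 4² + 2² = 20
20 → 2² + 0² = 4
4 → 4² = 16
16 → 1² + 6² = 37  — 37 already appeared earlier.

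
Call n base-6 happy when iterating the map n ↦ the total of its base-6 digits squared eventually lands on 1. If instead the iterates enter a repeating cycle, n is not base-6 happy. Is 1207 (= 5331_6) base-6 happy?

1207 = (5,3,3,1)_6 → 5² + 3² + 3² + 1² = 44
44 = (1,1,2)_6 → 1² + 1² + 2² = 6
6 = (1,0)_6 → 1² + 0² = 1  — reached 1.

base-6 happy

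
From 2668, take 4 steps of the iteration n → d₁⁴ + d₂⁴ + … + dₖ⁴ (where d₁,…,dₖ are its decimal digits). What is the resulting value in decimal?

2668 → 6704
6704 → 3953
3953 → 7348
7348 → 6834

6834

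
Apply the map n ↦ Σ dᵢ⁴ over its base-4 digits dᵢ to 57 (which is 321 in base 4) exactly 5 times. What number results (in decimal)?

57 = (3,2,1)_4 → 3⁴ + 2⁴ + 1⁴ = 98
98 = (1,2,0,2)_4 → 1⁴ + 2⁴ + 0⁴ + 2⁴ = 33
33 = (2,0,1)_4 → 2⁴ + 0⁴ + 1⁴ = 17
17 = (1,0,1)_4 → 1⁴ + 0⁴ + 1⁴ = 2
2 = (2)_4 → 2⁴ = 16

16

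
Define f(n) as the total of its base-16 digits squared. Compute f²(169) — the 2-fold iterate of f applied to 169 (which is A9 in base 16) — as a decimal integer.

169 = (10,9)_16 → 181
181 = (11,5)_16 → 146

146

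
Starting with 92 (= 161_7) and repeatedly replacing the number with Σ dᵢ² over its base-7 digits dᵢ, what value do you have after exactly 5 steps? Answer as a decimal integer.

10

92 = (1,6,1)_7 → 38
38 = (5,3)_7 → 34
34 = (4,6)_7 → 52
52 = (1,0,3)_7 → 10
10 = (1,3)_7 → 10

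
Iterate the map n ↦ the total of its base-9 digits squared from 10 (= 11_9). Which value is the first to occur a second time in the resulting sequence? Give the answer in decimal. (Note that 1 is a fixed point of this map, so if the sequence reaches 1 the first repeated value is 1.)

10 = (1,1)_9 → 1² + 1² = 2
2 = (2)_9 → 2² = 4
4 = (4)_9 → 4² = 16
16 = (1,7)_9 → 1² + 7² = 50
50 = (5,5)_9 → 5² + 5² = 50  — 50 already appeared earlier.

50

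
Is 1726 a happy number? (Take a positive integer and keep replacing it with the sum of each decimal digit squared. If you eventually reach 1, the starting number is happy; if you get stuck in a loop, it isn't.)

1726 → 1² + 7² + 2² + 6² = 90
90 → 9² + 0² = 81
81 → 8² + 1² = 65
65 → 6² + 5² = 61
61 → 6² + 1² = 37
37 → 3² + 7² = 58
58 → 5² + 8² = 89
89 → 8² + 9² = 145
145 → 1² + 4² + 5² = 42
42 → 4² + 2² = 20
20 → 2² + 0² = 4
4 → 4² = 16
16 → 1² + 6² = 37  — 37 already seen; the sequence cycles without reaching 1.

not happy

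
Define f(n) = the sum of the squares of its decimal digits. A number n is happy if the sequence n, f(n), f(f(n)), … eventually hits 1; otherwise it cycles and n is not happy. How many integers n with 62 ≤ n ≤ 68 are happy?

62: 62 → 40 → 16 → 37 → 58 → 89 → 145 → 42 → 20 → 4 → 16  — not happy
63: 63 → 45 → 41 → 17 → 50 → 25 → 29 → 85 → 89 → 145 → 42 → 20 → 4 → 16 → 37 → 58 → 89  — not happy
64: 64 → 52 → 29 → 85 → 89 → 145 → 42 → 20 → 4 → 16 → 37 → 58 → 89  — not happy
65: 65 → 61 → 37 → 58 → 89 → 145 → 42 → 20 → 4 → 16 → 37  — not happy
66: 66 → 72 → 53 → 34 → 25 → 29 → 85 → 89 → 145 → 42 → 20 → 4 → 16 → 37 → 58 → 89  — not happy
67: 67 → 85 → 89 → 145 → 42 → 20 → 4 → 16 → 37 → 58 → 89  — not happy
68: 68 → 100 → 1  — happy
happy: 68

1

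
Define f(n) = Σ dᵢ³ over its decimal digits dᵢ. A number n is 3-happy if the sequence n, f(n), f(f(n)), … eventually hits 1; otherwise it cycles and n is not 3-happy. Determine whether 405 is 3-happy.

not 3-happy

405 → 4³ + 0³ + 5³ = 64 + 0 + 125 = 189
189 → 1³ + 8³ + 9³ = 1 + 512 + 729 = 1242
1242 → 1³ + 2³ + 4³ + 2³ = 1 + 8 + 64 + 8 = 81
81 → 8³ + 1³ = 512 + 1 = 513
513 → 5³ + 1³ + 3³ = 125 + 1 + 27 = 153
153 → 1³ + 5³ + 3³ = 1 + 125 + 27 = 153  — 153 already seen; the sequence cycles without reaching 1.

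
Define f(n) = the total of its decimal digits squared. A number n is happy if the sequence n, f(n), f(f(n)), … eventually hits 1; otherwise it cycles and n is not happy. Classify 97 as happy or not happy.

happy

97 → 9² + 7² = 130
130 → 1² + 3² + 0² = 10
10 → 1² + 0² = 1  — reached 1.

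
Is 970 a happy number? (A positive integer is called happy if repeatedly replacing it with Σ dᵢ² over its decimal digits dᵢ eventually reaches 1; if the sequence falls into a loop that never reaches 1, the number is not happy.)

970 → 9² + 7² + 0² = 130
130 → 1² + 3² + 0² = 10
10 → 1² + 0² = 1  — reached 1.

happy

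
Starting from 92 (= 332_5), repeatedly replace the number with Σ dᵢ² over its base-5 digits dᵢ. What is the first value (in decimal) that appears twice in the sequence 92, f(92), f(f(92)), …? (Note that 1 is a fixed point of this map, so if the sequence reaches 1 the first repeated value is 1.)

92 = (3,3,2)_5 → 3² + 3² + 2² = 22
22 = (4,2)_5 → 4² + 2² = 20
20 = (4,0)_5 → 4² + 0² = 16
16 = (3,1)_5 → 3² + 1² = 10
10 = (2,0)_5 → 2² + 0² = 4
4 = (4)_5 → 4² = 16  — 16 already appeared earlier.

16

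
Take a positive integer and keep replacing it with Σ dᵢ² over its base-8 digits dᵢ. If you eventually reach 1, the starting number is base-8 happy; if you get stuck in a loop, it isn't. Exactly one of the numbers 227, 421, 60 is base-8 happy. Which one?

227: 227 → 34 → 20 → 20  — repeats 20 (not base-8 happy)
421: 421 → 77 → 27 → 18 → 8 → 1  — reaches 1 (base-8 happy)
60: 60 → 65 → 2 → 4 → 16 → 4  — repeats 4 (not base-8 happy)

421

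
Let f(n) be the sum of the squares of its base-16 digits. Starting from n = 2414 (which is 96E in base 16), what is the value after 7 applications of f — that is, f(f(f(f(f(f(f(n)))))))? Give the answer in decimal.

169

2414 = (9,6,14)_16 → 9² + 6² + 14² = 313
313 = (1,3,9)_16 → 1² + 3² + 9² = 91
91 = (5,11)_16 → 5² + 11² = 146
146 = (9,2)_16 → 9² + 2² = 85
85 = (5,5)_16 → 5² + 5² = 50
50 = (3,2)_16 → 3² + 2² = 13
13 = (13)_16 → 13² = 169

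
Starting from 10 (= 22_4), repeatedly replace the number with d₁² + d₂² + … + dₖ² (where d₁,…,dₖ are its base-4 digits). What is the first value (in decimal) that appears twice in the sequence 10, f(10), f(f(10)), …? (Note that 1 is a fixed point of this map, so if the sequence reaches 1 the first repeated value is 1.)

1

10 = (2,2)_4 → 2² + 2² = 8
8 = (2,0)_4 → 2² + 0² = 4
4 = (1,0)_4 → 1² + 0² = 1  — reached the fixed point 1.
1 → 1, so 1 is the first repeated value.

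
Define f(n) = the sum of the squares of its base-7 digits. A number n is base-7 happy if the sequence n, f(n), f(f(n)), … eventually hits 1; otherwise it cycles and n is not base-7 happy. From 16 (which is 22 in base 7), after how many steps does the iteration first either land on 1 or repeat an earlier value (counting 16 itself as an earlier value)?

4

16 = (2,2)_7 → 2² + 2² = 4 + 4 = 8
8 = (1,1)_7 → 1² + 1² = 1 + 1 = 2
2 = (2)_7 → 2² = 4
4 = (4)_7 → 4² = 16  — 16 repeats.
That took 4 steps.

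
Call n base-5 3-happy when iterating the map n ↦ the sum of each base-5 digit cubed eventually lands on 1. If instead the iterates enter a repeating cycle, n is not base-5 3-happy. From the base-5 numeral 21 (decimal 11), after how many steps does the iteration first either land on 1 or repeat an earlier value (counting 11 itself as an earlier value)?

11 = (2,1)_5 → 2³ + 1³ = 9
9 = (1,4)_5 → 1³ + 4³ = 65
65 = (2,3,0)_5 → 2³ + 3³ + 0³ = 35
35 = (1,2,0)_5 → 1³ + 2³ + 0³ = 9  — 9 repeats.
That took 4 steps.

4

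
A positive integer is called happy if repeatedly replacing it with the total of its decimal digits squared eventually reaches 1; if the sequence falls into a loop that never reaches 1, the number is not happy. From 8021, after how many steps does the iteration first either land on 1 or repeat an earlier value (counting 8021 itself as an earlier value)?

8021 → 8² + 0² + 2² + 1² = 64 + 0 + 4 + 1 = 69
69 → 6² + 9² = 36 + 81 = 117
117 → 1² + 1² + 7² = 1 + 1 + 49 = 51
51 → 5² + 1² = 25 + 1 = 26
26 → 2² + 6² = 4 + 36 = 40
40 → 4² + 0² = 16 + 0 = 16
16 → 1² + 6² = 1 + 36 = 37
37 → 3² + 7² = 9 + 49 = 58
58 → 5² + 8² = 25 + 64 = 89
89 → 8² + 9² = 64 + 81 = 145
145 → 1² + 4² + 5² = 1 + 16 + 25 = 42
42 → 4² + 2² = 16 + 4 = 20
20 → 2² + 0² = 4 + 0 = 4
4 → 4² = 16  — 16 repeats.
That took 14 steps.

14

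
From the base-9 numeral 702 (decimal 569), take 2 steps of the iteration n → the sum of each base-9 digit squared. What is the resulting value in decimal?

569 = (7,0,2)_9 → 7² + 0² + 2² = 53
53 = (5,8)_9 → 5² + 8² = 89

89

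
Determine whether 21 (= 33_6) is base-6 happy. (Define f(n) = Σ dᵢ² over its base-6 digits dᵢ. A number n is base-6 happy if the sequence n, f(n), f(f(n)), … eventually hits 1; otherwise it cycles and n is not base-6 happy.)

21 = (3,3)_6 → 3² + 3² = 9 + 9 = 18
18 = (3,0)_6 → 3² + 0² = 9 + 0 = 9
9 = (1,3)_6 → 1² + 3² = 1 + 9 = 10
10 = (1,4)_6 → 1² + 4² = 1 + 16 = 17
17 = (2,5)_6 → 2² + 5² = 4 + 25 = 29
29 = (4,5)_6 → 4² + 5² = 16 + 25 = 41
41 = (1,0,5)_6 → 1² + 0² + 5² = 1 + 0 + 25 = 26
26 = (4,2)_6 → 4² + 2² = 16 + 4 = 20
20 = (3,2)_6 → 3² + 2² = 9 + 4 = 13
13 = (2,1)_6 → 2² + 1² = 4 + 1 = 5
5 = (5)_6 → 5² = 25
25 = (4,1)_6 → 4² + 1² = 16 + 1 = 17  — 17 already seen; the sequence cycles without reaching 1.

not base-6 happy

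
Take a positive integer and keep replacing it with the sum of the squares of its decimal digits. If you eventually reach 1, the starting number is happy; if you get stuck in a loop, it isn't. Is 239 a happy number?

happy

239 → 2² + 3² + 9² = 94
94 → 9² + 4² = 97
97 → 9² + 7² = 130
130 → 1² + 3² + 0² = 10
10 → 1² + 0² = 1  — reached 1.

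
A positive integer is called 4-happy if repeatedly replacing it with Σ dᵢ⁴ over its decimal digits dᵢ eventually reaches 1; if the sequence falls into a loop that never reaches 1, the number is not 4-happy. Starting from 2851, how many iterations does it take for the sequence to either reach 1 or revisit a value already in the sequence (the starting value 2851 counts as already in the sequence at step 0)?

13

2851 → 2⁴ + 8⁴ + 5⁴ + 1⁴ = 4738
4738 → 4⁴ + 7⁴ + 3⁴ + 8⁴ = 6834
6834 → 6⁴ + 8⁴ + 3⁴ + 4⁴ = 5729
5729 → 5⁴ + 7⁴ + 2⁴ + 9⁴ = 9603
9603 → 9⁴ + 6⁴ + 0⁴ + 3⁴ = 7938
7938 → 7⁴ + 9⁴ + 3⁴ + 8⁴ = 13139
13139 → 1⁴ + 3⁴ + 1⁴ + 3⁴ + 9⁴ = 6725
6725 → 6⁴ + 7⁴ + 2⁴ + 5⁴ = 4338
4338 → 4⁴ + 3⁴ + 3⁴ + 8⁴ = 4514
4514 → 4⁴ + 5⁴ + 1⁴ + 4⁴ = 1138
1138 → 1⁴ + 1⁴ + 3⁴ + 8⁴ = 4179
4179 → 4⁴ + 1⁴ + 7⁴ + 9⁴ = 9219
9219 → 9⁴ + 2⁴ + 1⁴ + 9⁴ = 13139  — 13139 repeats.
That took 13 steps.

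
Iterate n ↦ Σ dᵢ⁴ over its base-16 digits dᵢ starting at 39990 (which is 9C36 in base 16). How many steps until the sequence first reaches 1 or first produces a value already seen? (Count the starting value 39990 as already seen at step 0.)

39990 = (9,12,3,6)_16 → 28674
28674 = (7,0,0,2)_16 → 2417
2417 = (9,7,1)_16 → 8963
8963 = (2,3,0,3)_16 → 178
178 = (11,2)_16 → 14657
14657 = (3,9,4,1)_16 → 6899
6899 = (1,10,15,3)_16 → 60707
60707 = (14,13,2,3)_16 → 67074
67074 = (1,0,6,0,2)_16 → 1313
1313 = (5,2,1)_16 → 642
642 = (2,8,2)_16 → 4128
4128 = (1,0,2,0)_16 → 17
17 = (1,1)_16 → 2
2 = (2)_16 → 16
16 = (1,0)_16 → 1  — reached 1.
That took 15 steps.

15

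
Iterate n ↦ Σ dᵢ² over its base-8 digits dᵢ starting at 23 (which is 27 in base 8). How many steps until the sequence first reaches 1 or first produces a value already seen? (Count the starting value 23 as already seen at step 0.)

9

23 = (2,7)_8 → 53
53 = (6,5)_8 → 61
61 = (7,5)_8 → 74
74 = (1,1,2)_8 → 6
6 = (6)_8 → 36
36 = (4,4)_8 → 32
32 = (4,0)_8 → 16
16 = (2,0)_8 → 4
4 = (4)_8 → 16  — 16 repeats.
That took 9 steps.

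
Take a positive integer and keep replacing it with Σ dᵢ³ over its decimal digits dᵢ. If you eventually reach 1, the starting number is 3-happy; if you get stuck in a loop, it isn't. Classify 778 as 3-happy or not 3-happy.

778 → 7³ + 7³ + 8³ = 1198
1198 → 1³ + 1³ + 9³ + 8³ = 1243
1243 → 1³ + 2³ + 4³ + 3³ = 100
100 → 1³ + 0³ + 0³ = 1  — reached 1.

3-happy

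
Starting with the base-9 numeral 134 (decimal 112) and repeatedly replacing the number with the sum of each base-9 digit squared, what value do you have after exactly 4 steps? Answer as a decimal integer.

68

112 = (1,3,4)_9 → 1² + 3² + 4² = 26
26 = (2,8)_9 → 2² + 8² = 68
68 = (7,5)_9 → 7² + 5² = 74
74 = (8,2)_9 → 8² + 2² = 68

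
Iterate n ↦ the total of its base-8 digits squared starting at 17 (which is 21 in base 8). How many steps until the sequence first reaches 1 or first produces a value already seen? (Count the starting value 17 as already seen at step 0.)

17 = (2,1)_8 → 2² + 1² = 4 + 1 = 5
5 = (5)_8 → 5² = 25
25 = (3,1)_8 → 3² + 1² = 9 + 1 = 10
10 = (1,2)_8 → 1² + 2² = 1 + 4 = 5  — 5 repeats.
That took 4 steps.

4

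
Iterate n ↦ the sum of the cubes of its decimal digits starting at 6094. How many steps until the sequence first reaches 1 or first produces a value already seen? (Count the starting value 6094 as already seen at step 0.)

4

6094 → 6³ + 0³ + 9³ + 4³ = 1009
1009 → 1³ + 0³ + 0³ + 9³ = 730
730 → 7³ + 3³ + 0³ = 370
370 → 3³ + 7³ + 0³ = 370  — 370 repeats.
That took 4 steps.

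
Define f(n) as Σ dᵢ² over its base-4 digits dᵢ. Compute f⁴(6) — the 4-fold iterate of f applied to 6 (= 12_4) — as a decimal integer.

1

6 = (1,2)_4 → 1² + 2² = 1 + 4 = 5
5 = (1,1)_4 → 1² + 1² = 1 + 1 = 2
2 = (2)_4 → 2² = 4
4 = (1,0)_4 → 1² + 0² = 1 + 0 = 1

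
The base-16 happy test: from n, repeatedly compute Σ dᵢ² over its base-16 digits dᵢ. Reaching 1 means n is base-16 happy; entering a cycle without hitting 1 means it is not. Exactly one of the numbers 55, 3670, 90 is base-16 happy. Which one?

55: 55 → 58 → 109 → 205 → 313 → 91 → 146 → 85 → 50 → 13 → 169 → 181 → 146  — repeats 146 (not base-16 happy)
3670: 3670 → 257 → 2 → 4 → 16 → 1  — reaches 1 (base-16 happy)
90: 90 → 125 → 218 → 269 → 170 → 200 → 208 → 169 → 181 → 146 → 85 → 50 → 13 → 169  — repeats 169 (not base-16 happy)

3670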